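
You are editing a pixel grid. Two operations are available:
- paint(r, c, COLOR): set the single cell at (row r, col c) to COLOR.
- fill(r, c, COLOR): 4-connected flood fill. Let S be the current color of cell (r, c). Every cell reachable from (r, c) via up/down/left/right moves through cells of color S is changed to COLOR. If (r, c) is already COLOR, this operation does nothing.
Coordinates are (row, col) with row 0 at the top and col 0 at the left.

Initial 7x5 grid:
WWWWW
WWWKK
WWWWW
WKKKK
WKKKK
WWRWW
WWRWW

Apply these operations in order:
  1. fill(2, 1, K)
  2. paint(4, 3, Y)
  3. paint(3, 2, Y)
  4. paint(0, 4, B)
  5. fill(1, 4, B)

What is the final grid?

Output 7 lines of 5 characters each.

Answer: BBBBB
BBBBB
BBBBB
BBYBB
BBBYB
BBRWW
BBRWW

Derivation:
After op 1 fill(2,1,K) [19 cells changed]:
KKKKK
KKKKK
KKKKK
KKKKK
KKKKK
KKRWW
KKRWW
After op 2 paint(4,3,Y):
KKKKK
KKKKK
KKKKK
KKKKK
KKKYK
KKRWW
KKRWW
After op 3 paint(3,2,Y):
KKKKK
KKKKK
KKKKK
KKYKK
KKKYK
KKRWW
KKRWW
After op 4 paint(0,4,B):
KKKKB
KKKKK
KKKKK
KKYKK
KKKYK
KKRWW
KKRWW
After op 5 fill(1,4,B) [26 cells changed]:
BBBBB
BBBBB
BBBBB
BBYBB
BBBYB
BBRWW
BBRWW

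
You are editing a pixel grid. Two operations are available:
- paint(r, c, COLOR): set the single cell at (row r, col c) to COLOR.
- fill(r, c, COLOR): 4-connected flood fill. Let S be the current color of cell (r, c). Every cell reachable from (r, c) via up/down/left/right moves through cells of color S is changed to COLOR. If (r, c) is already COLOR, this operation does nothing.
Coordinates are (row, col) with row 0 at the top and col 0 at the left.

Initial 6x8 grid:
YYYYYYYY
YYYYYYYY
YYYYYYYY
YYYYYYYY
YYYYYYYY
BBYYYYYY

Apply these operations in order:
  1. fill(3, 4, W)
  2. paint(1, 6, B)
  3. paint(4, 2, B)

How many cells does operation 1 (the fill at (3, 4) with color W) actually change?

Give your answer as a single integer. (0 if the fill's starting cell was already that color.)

Answer: 46

Derivation:
After op 1 fill(3,4,W) [46 cells changed]:
WWWWWWWW
WWWWWWWW
WWWWWWWW
WWWWWWWW
WWWWWWWW
BBWWWWWW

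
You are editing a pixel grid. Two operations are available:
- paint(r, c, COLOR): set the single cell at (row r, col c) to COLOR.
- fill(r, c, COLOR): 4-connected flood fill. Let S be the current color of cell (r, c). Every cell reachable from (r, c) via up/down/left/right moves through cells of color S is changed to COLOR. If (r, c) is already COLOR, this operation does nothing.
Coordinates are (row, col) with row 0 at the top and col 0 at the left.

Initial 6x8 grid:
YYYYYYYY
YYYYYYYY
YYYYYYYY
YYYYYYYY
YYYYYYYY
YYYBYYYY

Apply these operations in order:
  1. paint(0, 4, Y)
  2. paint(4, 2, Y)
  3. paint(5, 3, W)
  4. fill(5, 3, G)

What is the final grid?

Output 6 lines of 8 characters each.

Answer: YYYYYYYY
YYYYYYYY
YYYYYYYY
YYYYYYYY
YYYYYYYY
YYYGYYYY

Derivation:
After op 1 paint(0,4,Y):
YYYYYYYY
YYYYYYYY
YYYYYYYY
YYYYYYYY
YYYYYYYY
YYYBYYYY
After op 2 paint(4,2,Y):
YYYYYYYY
YYYYYYYY
YYYYYYYY
YYYYYYYY
YYYYYYYY
YYYBYYYY
After op 3 paint(5,3,W):
YYYYYYYY
YYYYYYYY
YYYYYYYY
YYYYYYYY
YYYYYYYY
YYYWYYYY
After op 4 fill(5,3,G) [1 cells changed]:
YYYYYYYY
YYYYYYYY
YYYYYYYY
YYYYYYYY
YYYYYYYY
YYYGYYYY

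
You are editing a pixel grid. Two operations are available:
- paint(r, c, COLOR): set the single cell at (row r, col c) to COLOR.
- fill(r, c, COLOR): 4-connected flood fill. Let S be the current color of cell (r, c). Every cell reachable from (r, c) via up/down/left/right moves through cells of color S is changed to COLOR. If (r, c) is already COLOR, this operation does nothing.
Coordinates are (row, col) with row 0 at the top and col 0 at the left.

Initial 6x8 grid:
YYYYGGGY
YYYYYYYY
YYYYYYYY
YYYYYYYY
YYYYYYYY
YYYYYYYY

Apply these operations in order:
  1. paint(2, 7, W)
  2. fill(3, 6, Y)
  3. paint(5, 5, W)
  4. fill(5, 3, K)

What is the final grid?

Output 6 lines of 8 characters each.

After op 1 paint(2,7,W):
YYYYGGGY
YYYYYYYY
YYYYYYYW
YYYYYYYY
YYYYYYYY
YYYYYYYY
After op 2 fill(3,6,Y) [0 cells changed]:
YYYYGGGY
YYYYYYYY
YYYYYYYW
YYYYYYYY
YYYYYYYY
YYYYYYYY
After op 3 paint(5,5,W):
YYYYGGGY
YYYYYYYY
YYYYYYYW
YYYYYYYY
YYYYYYYY
YYYYYWYY
After op 4 fill(5,3,K) [43 cells changed]:
KKKKGGGK
KKKKKKKK
KKKKKKKW
KKKKKKKK
KKKKKKKK
KKKKKWKK

Answer: KKKKGGGK
KKKKKKKK
KKKKKKKW
KKKKKKKK
KKKKKKKK
KKKKKWKK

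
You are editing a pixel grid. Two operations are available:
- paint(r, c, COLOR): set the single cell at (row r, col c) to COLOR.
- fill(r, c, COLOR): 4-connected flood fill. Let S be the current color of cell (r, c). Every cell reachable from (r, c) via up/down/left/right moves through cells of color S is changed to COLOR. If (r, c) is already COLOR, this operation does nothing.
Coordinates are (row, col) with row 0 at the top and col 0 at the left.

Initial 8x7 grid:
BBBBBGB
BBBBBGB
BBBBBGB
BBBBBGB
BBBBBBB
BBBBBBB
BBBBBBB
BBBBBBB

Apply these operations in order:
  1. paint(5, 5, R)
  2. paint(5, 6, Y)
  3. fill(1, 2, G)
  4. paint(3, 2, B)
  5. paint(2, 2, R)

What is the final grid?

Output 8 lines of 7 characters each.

After op 1 paint(5,5,R):
BBBBBGB
BBBBBGB
BBBBBGB
BBBBBGB
BBBBBBB
BBBBBRB
BBBBBBB
BBBBBBB
After op 2 paint(5,6,Y):
BBBBBGB
BBBBBGB
BBBBBGB
BBBBBGB
BBBBBBB
BBBBBRY
BBBBBBB
BBBBBBB
After op 3 fill(1,2,G) [50 cells changed]:
GGGGGGG
GGGGGGG
GGGGGGG
GGGGGGG
GGGGGGG
GGGGGRY
GGGGGGG
GGGGGGG
After op 4 paint(3,2,B):
GGGGGGG
GGGGGGG
GGGGGGG
GGBGGGG
GGGGGGG
GGGGGRY
GGGGGGG
GGGGGGG
After op 5 paint(2,2,R):
GGGGGGG
GGGGGGG
GGRGGGG
GGBGGGG
GGGGGGG
GGGGGRY
GGGGGGG
GGGGGGG

Answer: GGGGGGG
GGGGGGG
GGRGGGG
GGBGGGG
GGGGGGG
GGGGGRY
GGGGGGG
GGGGGGG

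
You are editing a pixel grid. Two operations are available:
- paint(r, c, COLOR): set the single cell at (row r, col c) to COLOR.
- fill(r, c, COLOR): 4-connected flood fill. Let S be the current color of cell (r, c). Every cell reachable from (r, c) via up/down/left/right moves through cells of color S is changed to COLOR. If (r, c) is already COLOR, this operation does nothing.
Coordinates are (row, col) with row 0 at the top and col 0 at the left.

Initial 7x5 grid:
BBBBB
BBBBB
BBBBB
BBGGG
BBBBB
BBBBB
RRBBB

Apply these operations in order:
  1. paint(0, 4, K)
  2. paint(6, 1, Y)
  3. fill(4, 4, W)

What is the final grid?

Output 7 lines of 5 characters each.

Answer: WWWWK
WWWWW
WWWWW
WWGGG
WWWWW
WWWWW
RYWWW

Derivation:
After op 1 paint(0,4,K):
BBBBK
BBBBB
BBBBB
BBGGG
BBBBB
BBBBB
RRBBB
After op 2 paint(6,1,Y):
BBBBK
BBBBB
BBBBB
BBGGG
BBBBB
BBBBB
RYBBB
After op 3 fill(4,4,W) [29 cells changed]:
WWWWK
WWWWW
WWWWW
WWGGG
WWWWW
WWWWW
RYWWW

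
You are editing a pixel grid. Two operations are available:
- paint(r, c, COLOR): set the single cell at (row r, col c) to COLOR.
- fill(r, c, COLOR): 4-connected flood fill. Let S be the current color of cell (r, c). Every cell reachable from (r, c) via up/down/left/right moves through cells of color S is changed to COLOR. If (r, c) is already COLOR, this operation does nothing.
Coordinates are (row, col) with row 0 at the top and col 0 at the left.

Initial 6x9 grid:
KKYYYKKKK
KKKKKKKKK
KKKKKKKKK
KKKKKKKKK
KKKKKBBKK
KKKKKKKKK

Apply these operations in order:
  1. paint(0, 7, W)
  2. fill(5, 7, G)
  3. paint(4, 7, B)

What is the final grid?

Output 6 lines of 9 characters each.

After op 1 paint(0,7,W):
KKYYYKKWK
KKKKKKKKK
KKKKKKKKK
KKKKKKKKK
KKKKKBBKK
KKKKKKKKK
After op 2 fill(5,7,G) [48 cells changed]:
GGYYYGGWG
GGGGGGGGG
GGGGGGGGG
GGGGGGGGG
GGGGGBBGG
GGGGGGGGG
After op 3 paint(4,7,B):
GGYYYGGWG
GGGGGGGGG
GGGGGGGGG
GGGGGGGGG
GGGGGBBBG
GGGGGGGGG

Answer: GGYYYGGWG
GGGGGGGGG
GGGGGGGGG
GGGGGGGGG
GGGGGBBBG
GGGGGGGGG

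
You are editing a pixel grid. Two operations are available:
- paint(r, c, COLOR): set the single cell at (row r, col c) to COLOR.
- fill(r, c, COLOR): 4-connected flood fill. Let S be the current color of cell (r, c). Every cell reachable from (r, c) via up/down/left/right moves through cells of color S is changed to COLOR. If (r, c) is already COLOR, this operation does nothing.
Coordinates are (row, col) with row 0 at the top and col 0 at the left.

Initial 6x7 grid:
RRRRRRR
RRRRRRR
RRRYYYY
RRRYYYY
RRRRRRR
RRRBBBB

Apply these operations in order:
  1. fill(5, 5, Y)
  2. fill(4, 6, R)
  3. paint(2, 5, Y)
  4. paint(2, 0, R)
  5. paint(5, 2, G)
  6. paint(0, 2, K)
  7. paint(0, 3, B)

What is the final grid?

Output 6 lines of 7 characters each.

After op 1 fill(5,5,Y) [4 cells changed]:
RRRRRRR
RRRRRRR
RRRYYYY
RRRYYYY
RRRRRRR
RRRYYYY
After op 2 fill(4,6,R) [0 cells changed]:
RRRRRRR
RRRRRRR
RRRYYYY
RRRYYYY
RRRRRRR
RRRYYYY
After op 3 paint(2,5,Y):
RRRRRRR
RRRRRRR
RRRYYYY
RRRYYYY
RRRRRRR
RRRYYYY
After op 4 paint(2,0,R):
RRRRRRR
RRRRRRR
RRRYYYY
RRRYYYY
RRRRRRR
RRRYYYY
After op 5 paint(5,2,G):
RRRRRRR
RRRRRRR
RRRYYYY
RRRYYYY
RRRRRRR
RRGYYYY
After op 6 paint(0,2,K):
RRKRRRR
RRRRRRR
RRRYYYY
RRRYYYY
RRRRRRR
RRGYYYY
After op 7 paint(0,3,B):
RRKBRRR
RRRRRRR
RRRYYYY
RRRYYYY
RRRRRRR
RRGYYYY

Answer: RRKBRRR
RRRRRRR
RRRYYYY
RRRYYYY
RRRRRRR
RRGYYYY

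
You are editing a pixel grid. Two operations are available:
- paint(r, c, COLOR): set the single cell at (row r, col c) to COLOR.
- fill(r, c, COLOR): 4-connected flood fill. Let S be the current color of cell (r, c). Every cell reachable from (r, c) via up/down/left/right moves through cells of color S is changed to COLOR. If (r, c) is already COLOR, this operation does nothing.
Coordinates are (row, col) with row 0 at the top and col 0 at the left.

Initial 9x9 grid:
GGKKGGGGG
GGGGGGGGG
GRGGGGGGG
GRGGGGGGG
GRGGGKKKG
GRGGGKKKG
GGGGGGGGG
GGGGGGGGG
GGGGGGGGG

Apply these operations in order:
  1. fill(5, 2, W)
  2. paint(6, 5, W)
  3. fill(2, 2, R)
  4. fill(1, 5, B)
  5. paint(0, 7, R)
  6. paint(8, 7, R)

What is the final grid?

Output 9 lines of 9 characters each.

After op 1 fill(5,2,W) [69 cells changed]:
WWKKWWWWW
WWWWWWWWW
WRWWWWWWW
WRWWWWWWW
WRWWWKKKW
WRWWWKKKW
WWWWWWWWW
WWWWWWWWW
WWWWWWWWW
After op 2 paint(6,5,W):
WWKKWWWWW
WWWWWWWWW
WRWWWWWWW
WRWWWWWWW
WRWWWKKKW
WRWWWKKKW
WWWWWWWWW
WWWWWWWWW
WWWWWWWWW
After op 3 fill(2,2,R) [69 cells changed]:
RRKKRRRRR
RRRRRRRRR
RRRRRRRRR
RRRRRRRRR
RRRRRKKKR
RRRRRKKKR
RRRRRRRRR
RRRRRRRRR
RRRRRRRRR
After op 4 fill(1,5,B) [73 cells changed]:
BBKKBBBBB
BBBBBBBBB
BBBBBBBBB
BBBBBBBBB
BBBBBKKKB
BBBBBKKKB
BBBBBBBBB
BBBBBBBBB
BBBBBBBBB
After op 5 paint(0,7,R):
BBKKBBBRB
BBBBBBBBB
BBBBBBBBB
BBBBBBBBB
BBBBBKKKB
BBBBBKKKB
BBBBBBBBB
BBBBBBBBB
BBBBBBBBB
After op 6 paint(8,7,R):
BBKKBBBRB
BBBBBBBBB
BBBBBBBBB
BBBBBBBBB
BBBBBKKKB
BBBBBKKKB
BBBBBBBBB
BBBBBBBBB
BBBBBBBRB

Answer: BBKKBBBRB
BBBBBBBBB
BBBBBBBBB
BBBBBBBBB
BBBBBKKKB
BBBBBKKKB
BBBBBBBBB
BBBBBBBBB
BBBBBBBRB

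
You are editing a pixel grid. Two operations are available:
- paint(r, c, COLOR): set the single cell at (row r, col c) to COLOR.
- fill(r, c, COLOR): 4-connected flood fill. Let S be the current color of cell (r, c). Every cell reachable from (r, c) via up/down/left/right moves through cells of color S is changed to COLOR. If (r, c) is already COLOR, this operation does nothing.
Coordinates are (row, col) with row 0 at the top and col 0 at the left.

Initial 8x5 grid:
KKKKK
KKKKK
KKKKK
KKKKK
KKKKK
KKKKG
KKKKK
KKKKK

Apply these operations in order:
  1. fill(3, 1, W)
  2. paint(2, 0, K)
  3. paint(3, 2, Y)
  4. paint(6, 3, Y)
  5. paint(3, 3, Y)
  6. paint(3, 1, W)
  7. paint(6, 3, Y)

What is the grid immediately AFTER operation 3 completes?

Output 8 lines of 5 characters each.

After op 1 fill(3,1,W) [39 cells changed]:
WWWWW
WWWWW
WWWWW
WWWWW
WWWWW
WWWWG
WWWWW
WWWWW
After op 2 paint(2,0,K):
WWWWW
WWWWW
KWWWW
WWWWW
WWWWW
WWWWG
WWWWW
WWWWW
After op 3 paint(3,2,Y):
WWWWW
WWWWW
KWWWW
WWYWW
WWWWW
WWWWG
WWWWW
WWWWW

Answer: WWWWW
WWWWW
KWWWW
WWYWW
WWWWW
WWWWG
WWWWW
WWWWW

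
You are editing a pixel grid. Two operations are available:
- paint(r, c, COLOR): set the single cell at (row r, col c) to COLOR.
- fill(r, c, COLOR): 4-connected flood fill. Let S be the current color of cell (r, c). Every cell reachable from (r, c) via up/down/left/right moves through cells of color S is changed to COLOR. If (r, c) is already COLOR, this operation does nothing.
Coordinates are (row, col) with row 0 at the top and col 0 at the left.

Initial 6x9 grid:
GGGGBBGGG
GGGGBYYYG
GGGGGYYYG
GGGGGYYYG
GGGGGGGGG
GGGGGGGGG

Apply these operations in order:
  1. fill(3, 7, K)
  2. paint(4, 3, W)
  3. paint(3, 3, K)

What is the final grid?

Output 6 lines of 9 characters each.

After op 1 fill(3,7,K) [9 cells changed]:
GGGGBBGGG
GGGGBKKKG
GGGGGKKKG
GGGGGKKKG
GGGGGGGGG
GGGGGGGGG
After op 2 paint(4,3,W):
GGGGBBGGG
GGGGBKKKG
GGGGGKKKG
GGGGGKKKG
GGGWGGGGG
GGGGGGGGG
After op 3 paint(3,3,K):
GGGGBBGGG
GGGGBKKKG
GGGGGKKKG
GGGKGKKKG
GGGWGGGGG
GGGGGGGGG

Answer: GGGGBBGGG
GGGGBKKKG
GGGGGKKKG
GGGKGKKKG
GGGWGGGGG
GGGGGGGGG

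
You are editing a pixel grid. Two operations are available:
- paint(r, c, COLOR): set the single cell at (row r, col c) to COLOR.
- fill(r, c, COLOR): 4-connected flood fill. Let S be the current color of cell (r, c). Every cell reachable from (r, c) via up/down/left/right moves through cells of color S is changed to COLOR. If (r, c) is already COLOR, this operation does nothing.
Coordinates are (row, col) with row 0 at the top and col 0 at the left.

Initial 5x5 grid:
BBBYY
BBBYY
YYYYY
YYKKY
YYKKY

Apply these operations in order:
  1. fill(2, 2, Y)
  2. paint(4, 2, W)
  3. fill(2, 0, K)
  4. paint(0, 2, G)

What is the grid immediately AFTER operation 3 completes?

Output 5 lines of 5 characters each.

Answer: BBBKK
BBBKK
KKKKK
KKKKK
KKWKK

Derivation:
After op 1 fill(2,2,Y) [0 cells changed]:
BBBYY
BBBYY
YYYYY
YYKKY
YYKKY
After op 2 paint(4,2,W):
BBBYY
BBBYY
YYYYY
YYKKY
YYWKY
After op 3 fill(2,0,K) [15 cells changed]:
BBBKK
BBBKK
KKKKK
KKKKK
KKWKK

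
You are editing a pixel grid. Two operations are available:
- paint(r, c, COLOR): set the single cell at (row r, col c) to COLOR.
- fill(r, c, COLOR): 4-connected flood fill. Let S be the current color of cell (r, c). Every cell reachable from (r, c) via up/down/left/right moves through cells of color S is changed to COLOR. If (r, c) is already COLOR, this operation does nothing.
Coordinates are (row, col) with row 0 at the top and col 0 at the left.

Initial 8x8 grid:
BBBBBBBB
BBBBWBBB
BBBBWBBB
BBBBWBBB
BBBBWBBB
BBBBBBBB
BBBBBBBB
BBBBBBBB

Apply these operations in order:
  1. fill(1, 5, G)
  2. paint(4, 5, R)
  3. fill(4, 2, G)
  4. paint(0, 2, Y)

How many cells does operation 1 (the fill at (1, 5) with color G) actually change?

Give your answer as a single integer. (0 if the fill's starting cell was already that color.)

Answer: 60

Derivation:
After op 1 fill(1,5,G) [60 cells changed]:
GGGGGGGG
GGGGWGGG
GGGGWGGG
GGGGWGGG
GGGGWGGG
GGGGGGGG
GGGGGGGG
GGGGGGGG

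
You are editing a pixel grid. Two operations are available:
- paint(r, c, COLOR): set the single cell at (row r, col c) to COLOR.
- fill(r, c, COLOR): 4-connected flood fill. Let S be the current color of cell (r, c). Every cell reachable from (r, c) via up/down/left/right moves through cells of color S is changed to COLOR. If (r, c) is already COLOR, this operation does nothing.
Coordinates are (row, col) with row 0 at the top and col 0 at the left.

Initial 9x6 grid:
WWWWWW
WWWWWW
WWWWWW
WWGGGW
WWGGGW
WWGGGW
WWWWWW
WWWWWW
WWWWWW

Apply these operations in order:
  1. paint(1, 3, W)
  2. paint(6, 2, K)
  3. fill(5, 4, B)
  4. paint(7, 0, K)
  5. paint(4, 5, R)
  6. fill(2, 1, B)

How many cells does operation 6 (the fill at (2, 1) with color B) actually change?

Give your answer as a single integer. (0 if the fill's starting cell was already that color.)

After op 1 paint(1,3,W):
WWWWWW
WWWWWW
WWWWWW
WWGGGW
WWGGGW
WWGGGW
WWWWWW
WWWWWW
WWWWWW
After op 2 paint(6,2,K):
WWWWWW
WWWWWW
WWWWWW
WWGGGW
WWGGGW
WWGGGW
WWKWWW
WWWWWW
WWWWWW
After op 3 fill(5,4,B) [9 cells changed]:
WWWWWW
WWWWWW
WWWWWW
WWBBBW
WWBBBW
WWBBBW
WWKWWW
WWWWWW
WWWWWW
After op 4 paint(7,0,K):
WWWWWW
WWWWWW
WWWWWW
WWBBBW
WWBBBW
WWBBBW
WWKWWW
KWWWWW
WWWWWW
After op 5 paint(4,5,R):
WWWWWW
WWWWWW
WWWWWW
WWBBBW
WWBBBR
WWBBBW
WWKWWW
KWWWWW
WWWWWW
After op 6 fill(2,1,B) [42 cells changed]:
BBBBBB
BBBBBB
BBBBBB
BBBBBB
BBBBBR
BBBBBB
BBKBBB
KBBBBB
BBBBBB

Answer: 42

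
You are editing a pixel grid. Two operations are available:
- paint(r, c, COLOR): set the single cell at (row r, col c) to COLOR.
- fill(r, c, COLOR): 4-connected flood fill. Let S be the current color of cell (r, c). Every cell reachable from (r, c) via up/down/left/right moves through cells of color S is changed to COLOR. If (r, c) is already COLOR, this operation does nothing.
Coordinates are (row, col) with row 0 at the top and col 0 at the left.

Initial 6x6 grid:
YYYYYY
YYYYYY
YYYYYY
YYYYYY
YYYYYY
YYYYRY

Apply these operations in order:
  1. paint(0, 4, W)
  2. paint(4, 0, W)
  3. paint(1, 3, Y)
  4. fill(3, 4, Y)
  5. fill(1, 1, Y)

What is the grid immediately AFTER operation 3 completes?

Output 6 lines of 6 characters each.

After op 1 paint(0,4,W):
YYYYWY
YYYYYY
YYYYYY
YYYYYY
YYYYYY
YYYYRY
After op 2 paint(4,0,W):
YYYYWY
YYYYYY
YYYYYY
YYYYYY
WYYYYY
YYYYRY
After op 3 paint(1,3,Y):
YYYYWY
YYYYYY
YYYYYY
YYYYYY
WYYYYY
YYYYRY

Answer: YYYYWY
YYYYYY
YYYYYY
YYYYYY
WYYYYY
YYYYRY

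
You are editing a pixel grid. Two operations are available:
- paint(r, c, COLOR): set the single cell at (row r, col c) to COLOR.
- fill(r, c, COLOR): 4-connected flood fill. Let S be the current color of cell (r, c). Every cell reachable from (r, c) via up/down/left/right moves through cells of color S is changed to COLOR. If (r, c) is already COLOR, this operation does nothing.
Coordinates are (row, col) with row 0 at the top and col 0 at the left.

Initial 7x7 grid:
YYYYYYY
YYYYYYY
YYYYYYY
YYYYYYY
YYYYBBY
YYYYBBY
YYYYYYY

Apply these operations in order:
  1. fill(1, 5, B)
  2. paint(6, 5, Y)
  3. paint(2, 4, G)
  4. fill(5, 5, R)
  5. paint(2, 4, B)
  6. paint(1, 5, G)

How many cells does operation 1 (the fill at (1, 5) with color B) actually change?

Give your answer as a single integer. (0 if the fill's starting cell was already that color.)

Answer: 45

Derivation:
After op 1 fill(1,5,B) [45 cells changed]:
BBBBBBB
BBBBBBB
BBBBBBB
BBBBBBB
BBBBBBB
BBBBBBB
BBBBBBB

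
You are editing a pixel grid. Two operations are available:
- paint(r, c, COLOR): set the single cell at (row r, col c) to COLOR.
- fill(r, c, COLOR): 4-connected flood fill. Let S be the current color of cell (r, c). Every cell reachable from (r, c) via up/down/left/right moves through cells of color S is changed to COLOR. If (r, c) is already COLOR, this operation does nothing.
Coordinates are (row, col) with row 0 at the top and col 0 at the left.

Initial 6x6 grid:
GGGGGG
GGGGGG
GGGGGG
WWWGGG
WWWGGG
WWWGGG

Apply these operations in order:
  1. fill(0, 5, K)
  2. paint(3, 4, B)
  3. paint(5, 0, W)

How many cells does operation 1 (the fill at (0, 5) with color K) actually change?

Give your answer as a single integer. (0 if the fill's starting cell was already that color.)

Answer: 27

Derivation:
After op 1 fill(0,5,K) [27 cells changed]:
KKKKKK
KKKKKK
KKKKKK
WWWKKK
WWWKKK
WWWKKK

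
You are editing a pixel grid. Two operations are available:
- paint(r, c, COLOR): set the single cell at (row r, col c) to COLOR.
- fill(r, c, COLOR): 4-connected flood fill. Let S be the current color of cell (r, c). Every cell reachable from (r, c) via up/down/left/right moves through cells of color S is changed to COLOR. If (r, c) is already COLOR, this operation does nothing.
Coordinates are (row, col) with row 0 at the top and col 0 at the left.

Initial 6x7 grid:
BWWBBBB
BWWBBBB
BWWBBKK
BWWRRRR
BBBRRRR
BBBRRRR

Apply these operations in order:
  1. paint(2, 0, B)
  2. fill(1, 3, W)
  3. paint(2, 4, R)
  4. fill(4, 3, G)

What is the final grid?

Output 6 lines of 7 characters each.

Answer: BWWWWWW
BWWWWWW
BWWWGKK
BWWGGGG
BBBGGGG
BBBGGGG

Derivation:
After op 1 paint(2,0,B):
BWWBBBB
BWWBBBB
BWWBBKK
BWWRRRR
BBBRRRR
BBBRRRR
After op 2 fill(1,3,W) [10 cells changed]:
BWWWWWW
BWWWWWW
BWWWWKK
BWWRRRR
BBBRRRR
BBBRRRR
After op 3 paint(2,4,R):
BWWWWWW
BWWWWWW
BWWWRKK
BWWRRRR
BBBRRRR
BBBRRRR
After op 4 fill(4,3,G) [13 cells changed]:
BWWWWWW
BWWWWWW
BWWWGKK
BWWGGGG
BBBGGGG
BBBGGGG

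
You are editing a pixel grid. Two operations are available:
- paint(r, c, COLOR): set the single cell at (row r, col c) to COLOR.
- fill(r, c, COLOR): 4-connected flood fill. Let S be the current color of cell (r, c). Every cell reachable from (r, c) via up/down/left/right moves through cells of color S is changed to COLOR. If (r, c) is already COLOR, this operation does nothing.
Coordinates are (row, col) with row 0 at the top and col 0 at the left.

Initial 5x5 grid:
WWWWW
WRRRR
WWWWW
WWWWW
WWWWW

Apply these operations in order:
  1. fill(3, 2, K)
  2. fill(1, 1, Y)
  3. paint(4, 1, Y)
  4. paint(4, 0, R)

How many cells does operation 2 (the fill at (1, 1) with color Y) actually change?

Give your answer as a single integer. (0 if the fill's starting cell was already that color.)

After op 1 fill(3,2,K) [21 cells changed]:
KKKKK
KRRRR
KKKKK
KKKKK
KKKKK
After op 2 fill(1,1,Y) [4 cells changed]:
KKKKK
KYYYY
KKKKK
KKKKK
KKKKK

Answer: 4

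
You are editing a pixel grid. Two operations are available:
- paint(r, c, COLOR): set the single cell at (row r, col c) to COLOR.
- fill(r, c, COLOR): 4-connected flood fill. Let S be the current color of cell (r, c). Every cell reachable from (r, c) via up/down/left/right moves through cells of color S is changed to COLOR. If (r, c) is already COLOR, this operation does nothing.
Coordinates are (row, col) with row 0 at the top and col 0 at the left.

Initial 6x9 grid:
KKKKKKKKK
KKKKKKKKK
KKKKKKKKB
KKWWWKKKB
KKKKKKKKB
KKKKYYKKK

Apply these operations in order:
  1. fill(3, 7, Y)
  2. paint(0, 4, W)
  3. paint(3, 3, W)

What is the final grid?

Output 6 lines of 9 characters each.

Answer: YYYYWYYYY
YYYYYYYYY
YYYYYYYYB
YYWWWYYYB
YYYYYYYYB
YYYYYYYYY

Derivation:
After op 1 fill(3,7,Y) [46 cells changed]:
YYYYYYYYY
YYYYYYYYY
YYYYYYYYB
YYWWWYYYB
YYYYYYYYB
YYYYYYYYY
After op 2 paint(0,4,W):
YYYYWYYYY
YYYYYYYYY
YYYYYYYYB
YYWWWYYYB
YYYYYYYYB
YYYYYYYYY
After op 3 paint(3,3,W):
YYYYWYYYY
YYYYYYYYY
YYYYYYYYB
YYWWWYYYB
YYYYYYYYB
YYYYYYYYY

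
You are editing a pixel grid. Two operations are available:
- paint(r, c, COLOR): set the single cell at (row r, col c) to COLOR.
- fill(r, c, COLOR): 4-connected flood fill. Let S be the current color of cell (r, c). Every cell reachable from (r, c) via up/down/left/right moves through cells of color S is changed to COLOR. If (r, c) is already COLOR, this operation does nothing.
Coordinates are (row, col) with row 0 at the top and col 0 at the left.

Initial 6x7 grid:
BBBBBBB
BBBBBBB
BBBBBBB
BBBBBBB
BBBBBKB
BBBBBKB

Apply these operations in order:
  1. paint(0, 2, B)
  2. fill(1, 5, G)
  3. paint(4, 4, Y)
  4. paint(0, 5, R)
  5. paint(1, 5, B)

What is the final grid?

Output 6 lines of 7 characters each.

After op 1 paint(0,2,B):
BBBBBBB
BBBBBBB
BBBBBBB
BBBBBBB
BBBBBKB
BBBBBKB
After op 2 fill(1,5,G) [40 cells changed]:
GGGGGGG
GGGGGGG
GGGGGGG
GGGGGGG
GGGGGKG
GGGGGKG
After op 3 paint(4,4,Y):
GGGGGGG
GGGGGGG
GGGGGGG
GGGGGGG
GGGGYKG
GGGGGKG
After op 4 paint(0,5,R):
GGGGGRG
GGGGGGG
GGGGGGG
GGGGGGG
GGGGYKG
GGGGGKG
After op 5 paint(1,5,B):
GGGGGRG
GGGGGBG
GGGGGGG
GGGGGGG
GGGGYKG
GGGGGKG

Answer: GGGGGRG
GGGGGBG
GGGGGGG
GGGGGGG
GGGGYKG
GGGGGKG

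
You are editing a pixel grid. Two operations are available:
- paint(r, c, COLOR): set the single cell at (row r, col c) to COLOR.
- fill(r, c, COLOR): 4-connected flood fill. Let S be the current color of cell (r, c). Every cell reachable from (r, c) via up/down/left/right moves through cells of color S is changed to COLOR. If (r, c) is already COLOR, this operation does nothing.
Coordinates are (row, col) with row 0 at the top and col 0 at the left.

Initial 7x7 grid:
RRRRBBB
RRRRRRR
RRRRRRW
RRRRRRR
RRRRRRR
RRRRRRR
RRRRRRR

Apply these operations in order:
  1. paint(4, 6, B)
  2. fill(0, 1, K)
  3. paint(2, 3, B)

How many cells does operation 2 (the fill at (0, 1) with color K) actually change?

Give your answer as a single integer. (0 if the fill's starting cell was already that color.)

After op 1 paint(4,6,B):
RRRRBBB
RRRRRRR
RRRRRRW
RRRRRRR
RRRRRRB
RRRRRRR
RRRRRRR
After op 2 fill(0,1,K) [44 cells changed]:
KKKKBBB
KKKKKKK
KKKKKKW
KKKKKKK
KKKKKKB
KKKKKKK
KKKKKKK

Answer: 44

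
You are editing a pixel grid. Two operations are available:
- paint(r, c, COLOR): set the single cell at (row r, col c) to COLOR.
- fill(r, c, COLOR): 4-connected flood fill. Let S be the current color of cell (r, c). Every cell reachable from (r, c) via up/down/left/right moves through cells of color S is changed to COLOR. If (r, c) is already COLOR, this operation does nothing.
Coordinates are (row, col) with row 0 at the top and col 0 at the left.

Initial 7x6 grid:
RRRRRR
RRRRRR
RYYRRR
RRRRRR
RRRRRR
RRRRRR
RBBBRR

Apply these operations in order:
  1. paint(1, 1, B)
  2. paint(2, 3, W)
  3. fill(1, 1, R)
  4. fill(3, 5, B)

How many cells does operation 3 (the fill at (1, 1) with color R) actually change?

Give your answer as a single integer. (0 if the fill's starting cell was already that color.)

Answer: 1

Derivation:
After op 1 paint(1,1,B):
RRRRRR
RBRRRR
RYYRRR
RRRRRR
RRRRRR
RRRRRR
RBBBRR
After op 2 paint(2,3,W):
RRRRRR
RBRRRR
RYYWRR
RRRRRR
RRRRRR
RRRRRR
RBBBRR
After op 3 fill(1,1,R) [1 cells changed]:
RRRRRR
RRRRRR
RYYWRR
RRRRRR
RRRRRR
RRRRRR
RBBBRR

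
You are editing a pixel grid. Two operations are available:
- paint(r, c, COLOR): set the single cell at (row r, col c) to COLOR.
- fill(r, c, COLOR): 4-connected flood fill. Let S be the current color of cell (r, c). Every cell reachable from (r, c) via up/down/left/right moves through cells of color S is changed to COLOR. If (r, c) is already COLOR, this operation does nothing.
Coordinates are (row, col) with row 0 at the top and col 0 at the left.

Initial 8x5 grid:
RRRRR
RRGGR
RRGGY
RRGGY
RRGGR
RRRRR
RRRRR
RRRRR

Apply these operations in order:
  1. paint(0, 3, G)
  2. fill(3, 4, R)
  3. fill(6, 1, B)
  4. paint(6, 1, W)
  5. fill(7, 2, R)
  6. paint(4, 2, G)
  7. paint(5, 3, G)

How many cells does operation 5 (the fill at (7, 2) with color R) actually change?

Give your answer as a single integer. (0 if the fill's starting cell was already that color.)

After op 1 paint(0,3,G):
RRRGR
RRGGR
RRGGY
RRGGY
RRGGR
RRRRR
RRRRR
RRRRR
After op 2 fill(3,4,R) [2 cells changed]:
RRRGR
RRGGR
RRGGR
RRGGR
RRGGR
RRRRR
RRRRR
RRRRR
After op 3 fill(6,1,B) [31 cells changed]:
BBBGB
BBGGB
BBGGB
BBGGB
BBGGB
BBBBB
BBBBB
BBBBB
After op 4 paint(6,1,W):
BBBGB
BBGGB
BBGGB
BBGGB
BBGGB
BBBBB
BWBBB
BBBBB
After op 5 fill(7,2,R) [30 cells changed]:
RRRGR
RRGGR
RRGGR
RRGGR
RRGGR
RRRRR
RWRRR
RRRRR

Answer: 30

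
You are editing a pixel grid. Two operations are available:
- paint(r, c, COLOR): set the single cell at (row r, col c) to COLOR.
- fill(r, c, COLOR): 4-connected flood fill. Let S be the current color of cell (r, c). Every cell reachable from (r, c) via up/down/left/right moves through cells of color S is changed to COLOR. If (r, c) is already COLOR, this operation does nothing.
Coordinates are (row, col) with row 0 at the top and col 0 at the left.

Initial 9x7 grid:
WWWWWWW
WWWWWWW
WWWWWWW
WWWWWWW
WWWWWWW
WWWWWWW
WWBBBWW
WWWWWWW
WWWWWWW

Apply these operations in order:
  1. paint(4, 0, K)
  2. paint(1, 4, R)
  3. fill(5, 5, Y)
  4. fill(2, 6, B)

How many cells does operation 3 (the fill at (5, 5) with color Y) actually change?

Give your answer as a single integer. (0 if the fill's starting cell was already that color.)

Answer: 58

Derivation:
After op 1 paint(4,0,K):
WWWWWWW
WWWWWWW
WWWWWWW
WWWWWWW
KWWWWWW
WWWWWWW
WWBBBWW
WWWWWWW
WWWWWWW
After op 2 paint(1,4,R):
WWWWWWW
WWWWRWW
WWWWWWW
WWWWWWW
KWWWWWW
WWWWWWW
WWBBBWW
WWWWWWW
WWWWWWW
After op 3 fill(5,5,Y) [58 cells changed]:
YYYYYYY
YYYYRYY
YYYYYYY
YYYYYYY
KYYYYYY
YYYYYYY
YYBBBYY
YYYYYYY
YYYYYYY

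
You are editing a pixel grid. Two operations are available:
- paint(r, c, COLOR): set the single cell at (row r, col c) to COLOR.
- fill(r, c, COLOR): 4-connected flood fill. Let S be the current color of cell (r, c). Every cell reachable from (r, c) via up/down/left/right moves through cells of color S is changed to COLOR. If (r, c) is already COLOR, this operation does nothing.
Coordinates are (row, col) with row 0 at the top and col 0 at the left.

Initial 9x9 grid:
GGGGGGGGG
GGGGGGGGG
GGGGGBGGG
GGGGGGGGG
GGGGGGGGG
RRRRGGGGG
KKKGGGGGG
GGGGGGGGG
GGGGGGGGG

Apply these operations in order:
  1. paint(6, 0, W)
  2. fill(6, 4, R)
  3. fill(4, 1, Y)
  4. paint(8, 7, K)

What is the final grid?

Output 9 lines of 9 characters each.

Answer: YYYYYYYYY
YYYYYYYYY
YYYYYBYYY
YYYYYYYYY
YYYYYYYYY
YYYYYYYYY
WKKYYYYYY
YYYYYYYYY
YYYYYYYKY

Derivation:
After op 1 paint(6,0,W):
GGGGGGGGG
GGGGGGGGG
GGGGGBGGG
GGGGGGGGG
GGGGGGGGG
RRRRGGGGG
WKKGGGGGG
GGGGGGGGG
GGGGGGGGG
After op 2 fill(6,4,R) [73 cells changed]:
RRRRRRRRR
RRRRRRRRR
RRRRRBRRR
RRRRRRRRR
RRRRRRRRR
RRRRRRRRR
WKKRRRRRR
RRRRRRRRR
RRRRRRRRR
After op 3 fill(4,1,Y) [77 cells changed]:
YYYYYYYYY
YYYYYYYYY
YYYYYBYYY
YYYYYYYYY
YYYYYYYYY
YYYYYYYYY
WKKYYYYYY
YYYYYYYYY
YYYYYYYYY
After op 4 paint(8,7,K):
YYYYYYYYY
YYYYYYYYY
YYYYYBYYY
YYYYYYYYY
YYYYYYYYY
YYYYYYYYY
WKKYYYYYY
YYYYYYYYY
YYYYYYYKY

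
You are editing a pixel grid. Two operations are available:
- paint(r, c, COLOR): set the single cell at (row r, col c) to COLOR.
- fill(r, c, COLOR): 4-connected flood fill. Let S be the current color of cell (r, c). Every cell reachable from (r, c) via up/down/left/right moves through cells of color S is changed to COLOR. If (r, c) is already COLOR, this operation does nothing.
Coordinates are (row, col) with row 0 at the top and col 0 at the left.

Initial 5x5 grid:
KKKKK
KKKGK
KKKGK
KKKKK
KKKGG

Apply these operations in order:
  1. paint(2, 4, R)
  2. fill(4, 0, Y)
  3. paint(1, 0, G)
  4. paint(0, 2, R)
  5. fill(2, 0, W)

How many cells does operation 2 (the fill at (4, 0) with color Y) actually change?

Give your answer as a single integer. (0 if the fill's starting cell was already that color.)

After op 1 paint(2,4,R):
KKKKK
KKKGK
KKKGR
KKKKK
KKKGG
After op 2 fill(4,0,Y) [20 cells changed]:
YYYYY
YYYGY
YYYGR
YYYYY
YYYGG

Answer: 20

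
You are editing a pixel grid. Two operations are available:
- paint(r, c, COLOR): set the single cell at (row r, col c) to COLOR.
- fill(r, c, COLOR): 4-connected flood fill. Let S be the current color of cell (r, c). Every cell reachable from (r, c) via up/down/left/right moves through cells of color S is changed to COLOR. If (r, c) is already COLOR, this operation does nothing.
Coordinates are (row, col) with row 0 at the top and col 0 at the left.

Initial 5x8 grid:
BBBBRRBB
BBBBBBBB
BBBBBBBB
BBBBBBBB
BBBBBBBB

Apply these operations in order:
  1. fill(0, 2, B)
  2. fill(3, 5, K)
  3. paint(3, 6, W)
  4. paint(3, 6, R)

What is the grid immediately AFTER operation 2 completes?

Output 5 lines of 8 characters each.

Answer: KKKKRRKK
KKKKKKKK
KKKKKKKK
KKKKKKKK
KKKKKKKK

Derivation:
After op 1 fill(0,2,B) [0 cells changed]:
BBBBRRBB
BBBBBBBB
BBBBBBBB
BBBBBBBB
BBBBBBBB
After op 2 fill(3,5,K) [38 cells changed]:
KKKKRRKK
KKKKKKKK
KKKKKKKK
KKKKKKKK
KKKKKKKK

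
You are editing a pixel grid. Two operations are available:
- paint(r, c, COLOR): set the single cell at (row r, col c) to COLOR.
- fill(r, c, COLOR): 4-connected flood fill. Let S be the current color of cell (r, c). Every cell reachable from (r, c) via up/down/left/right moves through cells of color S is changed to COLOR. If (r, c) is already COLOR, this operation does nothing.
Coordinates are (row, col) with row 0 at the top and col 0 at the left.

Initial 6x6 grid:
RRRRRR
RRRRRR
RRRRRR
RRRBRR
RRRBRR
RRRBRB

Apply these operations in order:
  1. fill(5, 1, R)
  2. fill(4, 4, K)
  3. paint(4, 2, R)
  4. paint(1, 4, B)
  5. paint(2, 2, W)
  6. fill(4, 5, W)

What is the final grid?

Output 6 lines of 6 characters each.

After op 1 fill(5,1,R) [0 cells changed]:
RRRRRR
RRRRRR
RRRRRR
RRRBRR
RRRBRR
RRRBRB
After op 2 fill(4,4,K) [32 cells changed]:
KKKKKK
KKKKKK
KKKKKK
KKKBKK
KKKBKK
KKKBKB
After op 3 paint(4,2,R):
KKKKKK
KKKKKK
KKKKKK
KKKBKK
KKRBKK
KKKBKB
After op 4 paint(1,4,B):
KKKKKK
KKKKBK
KKKKKK
KKKBKK
KKRBKK
KKKBKB
After op 5 paint(2,2,W):
KKKKKK
KKKKBK
KKWKKK
KKKBKK
KKRBKK
KKKBKB
After op 6 fill(4,5,W) [29 cells changed]:
WWWWWW
WWWWBW
WWWWWW
WWWBWW
WWRBWW
WWWBWB

Answer: WWWWWW
WWWWBW
WWWWWW
WWWBWW
WWRBWW
WWWBWB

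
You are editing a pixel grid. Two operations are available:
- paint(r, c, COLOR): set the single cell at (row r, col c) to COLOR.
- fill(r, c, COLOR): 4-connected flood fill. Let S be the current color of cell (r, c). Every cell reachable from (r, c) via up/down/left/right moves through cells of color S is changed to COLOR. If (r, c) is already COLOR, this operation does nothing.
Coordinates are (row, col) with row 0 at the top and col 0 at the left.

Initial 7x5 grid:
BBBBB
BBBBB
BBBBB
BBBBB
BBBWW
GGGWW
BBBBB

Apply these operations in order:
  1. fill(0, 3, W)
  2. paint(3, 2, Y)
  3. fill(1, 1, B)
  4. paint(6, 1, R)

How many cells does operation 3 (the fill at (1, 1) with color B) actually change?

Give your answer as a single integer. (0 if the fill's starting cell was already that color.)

After op 1 fill(0,3,W) [23 cells changed]:
WWWWW
WWWWW
WWWWW
WWWWW
WWWWW
GGGWW
BBBBB
After op 2 paint(3,2,Y):
WWWWW
WWWWW
WWWWW
WWYWW
WWWWW
GGGWW
BBBBB
After op 3 fill(1,1,B) [26 cells changed]:
BBBBB
BBBBB
BBBBB
BBYBB
BBBBB
GGGBB
BBBBB

Answer: 26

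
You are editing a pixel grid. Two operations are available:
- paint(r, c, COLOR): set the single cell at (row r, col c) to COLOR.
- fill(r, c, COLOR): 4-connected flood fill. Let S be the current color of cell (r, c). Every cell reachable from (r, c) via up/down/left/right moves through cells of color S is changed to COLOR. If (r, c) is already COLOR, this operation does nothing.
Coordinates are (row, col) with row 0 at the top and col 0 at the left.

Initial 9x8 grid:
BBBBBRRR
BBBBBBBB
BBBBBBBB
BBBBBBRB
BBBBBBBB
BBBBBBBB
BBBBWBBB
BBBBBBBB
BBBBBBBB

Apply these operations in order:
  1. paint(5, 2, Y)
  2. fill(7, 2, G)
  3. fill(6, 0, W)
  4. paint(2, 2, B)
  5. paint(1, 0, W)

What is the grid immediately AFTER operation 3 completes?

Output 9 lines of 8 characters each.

Answer: WWWWWRRR
WWWWWWWW
WWWWWWWW
WWWWWWRW
WWWWWWWW
WWYWWWWW
WWWWWWWW
WWWWWWWW
WWWWWWWW

Derivation:
After op 1 paint(5,2,Y):
BBBBBRRR
BBBBBBBB
BBBBBBBB
BBBBBBRB
BBBBBBBB
BBYBBBBB
BBBBWBBB
BBBBBBBB
BBBBBBBB
After op 2 fill(7,2,G) [66 cells changed]:
GGGGGRRR
GGGGGGGG
GGGGGGGG
GGGGGGRG
GGGGGGGG
GGYGGGGG
GGGGWGGG
GGGGGGGG
GGGGGGGG
After op 3 fill(6,0,W) [66 cells changed]:
WWWWWRRR
WWWWWWWW
WWWWWWWW
WWWWWWRW
WWWWWWWW
WWYWWWWW
WWWWWWWW
WWWWWWWW
WWWWWWWW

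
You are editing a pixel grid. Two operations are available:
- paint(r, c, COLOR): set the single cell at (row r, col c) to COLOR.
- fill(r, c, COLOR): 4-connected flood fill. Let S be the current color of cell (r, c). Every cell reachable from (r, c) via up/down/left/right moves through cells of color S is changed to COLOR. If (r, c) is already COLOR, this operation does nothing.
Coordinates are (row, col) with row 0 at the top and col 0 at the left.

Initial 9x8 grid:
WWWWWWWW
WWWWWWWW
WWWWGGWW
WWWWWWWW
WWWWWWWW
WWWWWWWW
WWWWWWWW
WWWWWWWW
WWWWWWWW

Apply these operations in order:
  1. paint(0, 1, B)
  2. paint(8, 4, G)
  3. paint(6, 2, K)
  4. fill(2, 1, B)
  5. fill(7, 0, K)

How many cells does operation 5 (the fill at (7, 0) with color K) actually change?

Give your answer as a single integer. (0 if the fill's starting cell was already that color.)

Answer: 68

Derivation:
After op 1 paint(0,1,B):
WBWWWWWW
WWWWWWWW
WWWWGGWW
WWWWWWWW
WWWWWWWW
WWWWWWWW
WWWWWWWW
WWWWWWWW
WWWWWWWW
After op 2 paint(8,4,G):
WBWWWWWW
WWWWWWWW
WWWWGGWW
WWWWWWWW
WWWWWWWW
WWWWWWWW
WWWWWWWW
WWWWWWWW
WWWWGWWW
After op 3 paint(6,2,K):
WBWWWWWW
WWWWWWWW
WWWWGGWW
WWWWWWWW
WWWWWWWW
WWWWWWWW
WWKWWWWW
WWWWWWWW
WWWWGWWW
After op 4 fill(2,1,B) [67 cells changed]:
BBBBBBBB
BBBBBBBB
BBBBGGBB
BBBBBBBB
BBBBBBBB
BBBBBBBB
BBKBBBBB
BBBBBBBB
BBBBGBBB
After op 5 fill(7,0,K) [68 cells changed]:
KKKKKKKK
KKKKKKKK
KKKKGGKK
KKKKKKKK
KKKKKKKK
KKKKKKKK
KKKKKKKK
KKKKKKKK
KKKKGKKK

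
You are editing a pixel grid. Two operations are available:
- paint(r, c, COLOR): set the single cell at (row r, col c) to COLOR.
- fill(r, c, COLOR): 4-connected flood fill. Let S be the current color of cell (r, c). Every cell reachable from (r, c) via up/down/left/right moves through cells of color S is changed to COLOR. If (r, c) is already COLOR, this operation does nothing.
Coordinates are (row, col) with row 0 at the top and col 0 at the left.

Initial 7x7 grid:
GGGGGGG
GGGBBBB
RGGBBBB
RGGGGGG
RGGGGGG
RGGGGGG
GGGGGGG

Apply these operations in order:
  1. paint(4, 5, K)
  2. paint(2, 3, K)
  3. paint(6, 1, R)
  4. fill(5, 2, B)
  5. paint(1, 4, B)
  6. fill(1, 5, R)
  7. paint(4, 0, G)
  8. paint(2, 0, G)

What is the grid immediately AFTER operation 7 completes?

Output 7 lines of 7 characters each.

After op 1 paint(4,5,K):
GGGGGGG
GGGBBBB
RGGBBBB
RGGGGGG
RGGGGKG
RGGGGGG
GGGGGGG
After op 2 paint(2,3,K):
GGGGGGG
GGGBBBB
RGGKBBB
RGGGGGG
RGGGGKG
RGGGGGG
GGGGGGG
After op 3 paint(6,1,R):
GGGGGGG
GGGBBBB
RGGKBBB
RGGGGGG
RGGGGKG
RGGGGGG
GRGGGGG
After op 4 fill(5,2,B) [34 cells changed]:
BBBBBBB
BBBBBBB
RBBKBBB
RBBBBBB
RBBBBKB
RBBBBBB
GRBBBBB
After op 5 paint(1,4,B):
BBBBBBB
BBBBBBB
RBBKBBB
RBBBBBB
RBBBBKB
RBBBBBB
GRBBBBB
After op 6 fill(1,5,R) [41 cells changed]:
RRRRRRR
RRRRRRR
RRRKRRR
RRRRRRR
RRRRRKR
RRRRRRR
GRRRRRR
After op 7 paint(4,0,G):
RRRRRRR
RRRRRRR
RRRKRRR
RRRRRRR
GRRRRKR
RRRRRRR
GRRRRRR

Answer: RRRRRRR
RRRRRRR
RRRKRRR
RRRRRRR
GRRRRKR
RRRRRRR
GRRRRRR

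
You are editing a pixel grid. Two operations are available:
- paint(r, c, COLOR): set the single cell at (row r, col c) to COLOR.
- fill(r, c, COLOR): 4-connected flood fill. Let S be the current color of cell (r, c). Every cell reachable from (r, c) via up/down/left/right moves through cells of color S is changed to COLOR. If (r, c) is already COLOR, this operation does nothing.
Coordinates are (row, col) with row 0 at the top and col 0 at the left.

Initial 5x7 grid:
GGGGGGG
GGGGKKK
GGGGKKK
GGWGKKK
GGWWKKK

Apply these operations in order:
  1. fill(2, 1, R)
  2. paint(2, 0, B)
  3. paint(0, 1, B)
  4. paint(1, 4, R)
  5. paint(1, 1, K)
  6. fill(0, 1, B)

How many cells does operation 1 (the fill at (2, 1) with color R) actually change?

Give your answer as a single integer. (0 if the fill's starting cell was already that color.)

After op 1 fill(2,1,R) [20 cells changed]:
RRRRRRR
RRRRKKK
RRRRKKK
RRWRKKK
RRWWKKK

Answer: 20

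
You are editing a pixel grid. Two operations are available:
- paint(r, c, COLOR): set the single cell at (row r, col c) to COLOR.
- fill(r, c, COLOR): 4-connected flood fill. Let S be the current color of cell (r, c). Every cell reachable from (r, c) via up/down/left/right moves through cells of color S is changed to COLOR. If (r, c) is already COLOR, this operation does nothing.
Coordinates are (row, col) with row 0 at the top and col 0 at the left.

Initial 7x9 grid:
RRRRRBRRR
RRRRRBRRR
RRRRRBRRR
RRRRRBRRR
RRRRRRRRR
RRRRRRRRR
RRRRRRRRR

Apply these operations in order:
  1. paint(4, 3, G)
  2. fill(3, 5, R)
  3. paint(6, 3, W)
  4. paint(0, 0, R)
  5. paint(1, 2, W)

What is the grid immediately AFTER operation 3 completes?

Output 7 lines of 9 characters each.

After op 1 paint(4,3,G):
RRRRRBRRR
RRRRRBRRR
RRRRRBRRR
RRRRRBRRR
RRRGRRRRR
RRRRRRRRR
RRRRRRRRR
After op 2 fill(3,5,R) [4 cells changed]:
RRRRRRRRR
RRRRRRRRR
RRRRRRRRR
RRRRRRRRR
RRRGRRRRR
RRRRRRRRR
RRRRRRRRR
After op 3 paint(6,3,W):
RRRRRRRRR
RRRRRRRRR
RRRRRRRRR
RRRRRRRRR
RRRGRRRRR
RRRRRRRRR
RRRWRRRRR

Answer: RRRRRRRRR
RRRRRRRRR
RRRRRRRRR
RRRRRRRRR
RRRGRRRRR
RRRRRRRRR
RRRWRRRRR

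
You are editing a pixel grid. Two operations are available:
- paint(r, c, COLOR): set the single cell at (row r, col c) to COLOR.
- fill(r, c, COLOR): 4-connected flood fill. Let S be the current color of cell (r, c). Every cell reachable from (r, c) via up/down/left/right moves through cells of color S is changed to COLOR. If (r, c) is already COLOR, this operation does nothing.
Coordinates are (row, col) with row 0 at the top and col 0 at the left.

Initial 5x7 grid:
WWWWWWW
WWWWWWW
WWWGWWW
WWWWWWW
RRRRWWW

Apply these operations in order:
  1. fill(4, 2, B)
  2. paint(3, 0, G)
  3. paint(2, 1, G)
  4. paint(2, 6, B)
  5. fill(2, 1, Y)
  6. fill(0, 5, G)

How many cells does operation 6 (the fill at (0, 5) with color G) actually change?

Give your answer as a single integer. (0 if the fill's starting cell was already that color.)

Answer: 27

Derivation:
After op 1 fill(4,2,B) [4 cells changed]:
WWWWWWW
WWWWWWW
WWWGWWW
WWWWWWW
BBBBWWW
After op 2 paint(3,0,G):
WWWWWWW
WWWWWWW
WWWGWWW
GWWWWWW
BBBBWWW
After op 3 paint(2,1,G):
WWWWWWW
WWWWWWW
WGWGWWW
GWWWWWW
BBBBWWW
After op 4 paint(2,6,B):
WWWWWWW
WWWWWWW
WGWGWWB
GWWWWWW
BBBBWWW
After op 5 fill(2,1,Y) [1 cells changed]:
WWWWWWW
WWWWWWW
WYWGWWB
GWWWWWW
BBBBWWW
After op 6 fill(0,5,G) [27 cells changed]:
GGGGGGG
GGGGGGG
GYGGGGB
GGGGGGG
BBBBGGG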